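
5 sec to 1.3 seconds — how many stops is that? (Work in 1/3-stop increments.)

2 stops

5 → 4 → 3.2 → 2.5 → 2 → 1.6 → 1.3 — count the steps: 6 third-stops = 2 stops.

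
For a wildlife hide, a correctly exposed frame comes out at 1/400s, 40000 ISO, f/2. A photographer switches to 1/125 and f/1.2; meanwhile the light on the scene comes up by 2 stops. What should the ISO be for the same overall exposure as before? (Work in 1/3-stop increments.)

ISO 1250

Scene light: 2 stops brighter.
Shutter speed: 1/400 → 1/320 → 1/250 → 1/200 → 1/160 → 1/125 — 1 2/3 stops slower (brighter).
Aperture: f/2 → f/1.8 → f/1.6 → f/1.4 → f/1.2 — 1 1/3 stops wider (brighter).
Net so far: 5 stops brighter. ISO: 40000 → 32000 → 25600 → 20000 → 16000 → 12800 → 10000 → 8000 → 6400 → 5000 → 4000 → 3200 → 2500 → 2000 → 1600 → 1250.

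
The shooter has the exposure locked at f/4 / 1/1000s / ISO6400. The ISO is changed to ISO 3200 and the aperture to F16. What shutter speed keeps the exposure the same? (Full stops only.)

ISO: 6400 → 3200 — 1 stop lower (darker).
Aperture: f/4 → f/5.6 → f/8 → f/11 → f/16 — 4 stops narrower (darker).
Net change so far: 5 stops darker. Offset with the shutter speed: 1/1000 → 1/500 → 1/250 → 1/125 → 1/60 → 1/30.

1/30s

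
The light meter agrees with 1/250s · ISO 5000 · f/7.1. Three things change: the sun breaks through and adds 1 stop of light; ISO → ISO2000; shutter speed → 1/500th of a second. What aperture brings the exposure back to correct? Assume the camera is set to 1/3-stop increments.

Scene light: 1 stop brighter.
ISO: 5000 → 4000 → 3200 → 2500 → 2000 — 1 1/3 stops dropped (darker).
Shutter speed: 1/250 → 1/320 → 1/400 → 1/500 — 1 stop faster (darker).
Net so far: 1 1/3 stops darker. Aperture: f/7.1 → f/6.3 → f/5.6 → f/5 → f/4.5.

f/4.5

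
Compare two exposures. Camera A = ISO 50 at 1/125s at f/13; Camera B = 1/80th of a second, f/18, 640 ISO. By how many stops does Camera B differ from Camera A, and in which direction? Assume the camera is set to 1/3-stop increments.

Aperture: f/13 → f/14 → f/16 → f/18 — 1 stop narrower (darker).
Shutter speed: 1/125 → 1/100 → 1/80 — 2/3 stop longer (brighter).
ISO: 50 → 64 → 80 → 100 → 125 → 160 → 200 → 250 → 320 → 400 → 500 → 640 — 3 2/3 stops higher (brighter).
Net: −1 +2/3 +3 2/3 = +3 1/3 stops.

3 1/3 stops brighter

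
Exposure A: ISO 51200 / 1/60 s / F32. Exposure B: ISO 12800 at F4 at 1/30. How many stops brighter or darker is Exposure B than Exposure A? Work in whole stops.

5 stops brighter

Aperture: f/32 → f/22 → f/16 → f/11 → f/8 → f/5.6 → f/4 — 6 stops larger aperture (brighter).
Shutter speed: 1/60 → 1/30 — 1 stop slower (brighter).
ISO: 51200 → 25600 → 12800 — 2 stops lower (darker).
Net: +6 +1 −2 = +5 stops.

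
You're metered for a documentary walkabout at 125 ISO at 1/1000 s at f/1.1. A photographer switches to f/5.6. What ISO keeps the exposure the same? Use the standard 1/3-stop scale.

Aperture: f/1.1 → f/1.2 → f/1.4 → f/1.6 → f/1.8 → f/2 → f/2.2 → f/2.5 → f/2.8 → f/3.2 → f/3.5 → f/4 → f/4.5 → f/5 → f/5.6 — 4 2/3 stops smaller aperture (darker).
Need 4 2/3 stops brighter from the ISO: 125 → 160 → 200 → 250 → 320 → 400 → 500 → 640 → 800 → 1000 → 1250 → 1600 → 2000 → 2500 → 3200.

ISO 3200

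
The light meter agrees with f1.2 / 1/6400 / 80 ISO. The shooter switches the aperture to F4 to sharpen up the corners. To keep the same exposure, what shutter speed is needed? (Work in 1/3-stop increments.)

Aperture: f/1.2 → f/1.4 → f/1.6 → f/1.8 → f/2 → f/2.2 → f/2.5 → f/2.8 → f/3.2 → f/3.5 → f/4 — 3 1/3 stops stopped down (darker).
Need 3 1/3 stops brighter from the shutter speed: 1/6400 → 1/5000 → 1/4000 → 1/3200 → 1/2500 → 1/2000 → 1/1600 → 1/1250 → 1/1000 → 1/800 → 1/640.

1/640s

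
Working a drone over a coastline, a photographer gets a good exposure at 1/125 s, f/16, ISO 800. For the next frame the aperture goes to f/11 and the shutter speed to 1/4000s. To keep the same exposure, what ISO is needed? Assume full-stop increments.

Aperture: f/16 → f/11 — 1 stop wider (brighter).
Shutter speed: 1/125 → 1/250 → 1/500 → 1/1000 → 1/2000 → 1/4000 — 5 stops faster (darker).
Net change so far: 4 stops darker. Offset with the ISO: 800 → 1600 → 3200 → 6400 → 12800.

ISO 12800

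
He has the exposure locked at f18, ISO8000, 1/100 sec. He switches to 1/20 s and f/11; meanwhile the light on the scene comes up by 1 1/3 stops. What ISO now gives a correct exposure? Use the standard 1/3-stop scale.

ISO 250

Scene light: 1 1/3 stops brighter.
Shutter speed: 1/100 → 1/80 → 1/60 → 1/50 → 1/40 → 1/30 → 1/25 → 1/20 — 2 1/3 stops slower (brighter).
Aperture: f/18 → f/16 → f/14 → f/13 → f/11 — 1 1/3 stops opened up (brighter).
Net so far: 5 stops brighter. ISO: 8000 → 6400 → 5000 → 4000 → 3200 → 2500 → 2000 → 1600 → 1250 → 1000 → 800 → 640 → 500 → 400 → 320 → 250.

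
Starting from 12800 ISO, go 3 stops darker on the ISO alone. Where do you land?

ISO: 12800 → 6400 → 3200 → 1600 — 3 stops dropped (darker).

ISO 1600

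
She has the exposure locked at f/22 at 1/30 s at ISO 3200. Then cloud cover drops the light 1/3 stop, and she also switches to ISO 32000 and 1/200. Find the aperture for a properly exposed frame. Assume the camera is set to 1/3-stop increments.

Scene light: 1/3 stop darker.
ISO: 3200 → 4000 → 5000 → 6400 → 8000 → 10000 → 12800 → 16000 → 20000 → 25600 → 32000 — 3 1/3 stops raised (brighter).
Shutter speed: 1/30 → 1/40 → 1/50 → 1/60 → 1/80 → 1/100 → 1/125 → 1/160 → 1/200 — 2 2/3 stops faster (darker).
Net so far: 1/3 stop brighter. Aperture: f/22 → f/25.

f/25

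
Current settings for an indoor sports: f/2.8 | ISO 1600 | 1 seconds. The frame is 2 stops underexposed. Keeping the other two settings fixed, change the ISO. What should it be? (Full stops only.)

ISO 6400

Underexposed by 2 stops → need 2 stops brighter.
ISO: 1600 → 3200 → 6400.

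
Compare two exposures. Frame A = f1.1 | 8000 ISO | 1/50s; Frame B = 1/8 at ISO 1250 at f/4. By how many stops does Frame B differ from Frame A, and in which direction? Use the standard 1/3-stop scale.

Aperture: f/1.1 → f/1.2 → f/1.4 → f/1.6 → f/1.8 → f/2 → f/2.2 → f/2.5 → f/2.8 → f/3.2 → f/3.5 → f/4 — 3 2/3 stops smaller aperture (darker).
Shutter speed: 1/50 → 1/40 → 1/30 → 1/25 → 1/20 → 1/15 → 1/13 → 1/10 → 1/8 — 2 2/3 stops longer (brighter).
ISO: 8000 → 6400 → 5000 → 4000 → 3200 → 2500 → 2000 → 1600 → 1250 — 2 2/3 stops lower (darker).
Net: −3 2/3 +2 2/3 −2 2/3 = −3 2/3 stops.

3 2/3 stops darker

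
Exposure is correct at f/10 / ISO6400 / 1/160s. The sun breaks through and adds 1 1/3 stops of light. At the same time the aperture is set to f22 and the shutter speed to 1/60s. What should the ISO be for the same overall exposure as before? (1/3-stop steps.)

ISO 5000

Scene light: 1 1/3 stops brighter.
Aperture: f/10 → f/11 → f/13 → f/14 → f/16 → f/18 → f/20 → f/22 — 2 1/3 stops smaller aperture (darker).
Shutter speed: 1/160 → 1/125 → 1/100 → 1/80 → 1/60 — 1 1/3 stops slower (brighter).
Net so far: 1/3 stop brighter. ISO: 6400 → 5000.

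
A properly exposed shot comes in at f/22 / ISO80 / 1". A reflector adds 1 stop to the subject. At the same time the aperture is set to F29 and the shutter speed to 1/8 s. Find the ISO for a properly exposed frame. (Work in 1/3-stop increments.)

Scene light: 1 stop brighter.
Aperture: f/22 → f/25 → f/29 — 2/3 stop smaller aperture (darker).
Shutter speed: 1 → 0.8 → 0.6 → 0.5 → 0.4 → 0.3 → 1/4 → 1/5 → 1/6 → 1/8 — 3 stops shorter (darker).
Net so far: 2 2/3 stops darker. ISO: 80 → 100 → 125 → 160 → 200 → 250 → 320 → 400 → 500.

ISO 500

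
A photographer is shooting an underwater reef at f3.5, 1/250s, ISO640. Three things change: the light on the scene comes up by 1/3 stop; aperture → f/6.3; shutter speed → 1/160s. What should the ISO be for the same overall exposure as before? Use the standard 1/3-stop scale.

ISO 1000

Scene light: 1/3 stop brighter.
Aperture: f/3.5 → f/4 → f/4.5 → f/5 → f/5.6 → f/6.3 — 1 2/3 stops smaller aperture (darker).
Shutter speed: 1/250 → 1/200 → 1/160 — 2/3 stop slower (brighter).
Net so far: 2/3 stop darker. ISO: 640 → 800 → 1000.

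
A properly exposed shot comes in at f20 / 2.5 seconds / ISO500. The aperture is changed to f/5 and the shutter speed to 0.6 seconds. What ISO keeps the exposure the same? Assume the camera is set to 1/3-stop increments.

Aperture: f/20 → f/18 → f/16 → f/14 → f/13 → f/11 → f/10 → f/9 → f/8 → f/7.1 → f/6.3 → f/5.6 → f/5 — 4 stops opened up (brighter).
Shutter speed: 2.5 → 2 → 1.6 → 1.3 → 1 → 0.8 → 0.6 — 2 stops shorter (darker).
Net change so far: 2 stops brighter. Offset with the ISO: 500 → 400 → 320 → 250 → 200 → 160 → 125.

ISO 125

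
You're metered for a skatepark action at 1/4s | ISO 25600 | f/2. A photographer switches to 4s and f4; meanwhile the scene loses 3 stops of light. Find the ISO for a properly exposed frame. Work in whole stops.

ISO 51200

Scene light: 3 stops darker.
Shutter speed: 1/4 → 1/2 → 1 → 2 → 4 — 4 stops longer (brighter).
Aperture: f/2 → f/2.8 → f/4 — 2 stops stopped down (darker).
Net so far: 1 stop darker. ISO: 25600 → 51200.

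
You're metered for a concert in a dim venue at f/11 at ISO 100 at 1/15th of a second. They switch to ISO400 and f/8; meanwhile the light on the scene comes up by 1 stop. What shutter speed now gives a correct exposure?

1/250s

Scene light: 1 stop brighter.
ISO: 100 → 200 → 400 — 2 stops higher (brighter).
Aperture: f/11 → f/8 — 1 stop wider (brighter).
Net so far: 4 stops brighter. Shutter speed: 1/15 → 1/30 → 1/60 → 1/125 → 1/250.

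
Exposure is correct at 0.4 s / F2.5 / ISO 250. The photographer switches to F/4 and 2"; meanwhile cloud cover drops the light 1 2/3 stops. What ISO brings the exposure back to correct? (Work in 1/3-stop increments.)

ISO 400

Scene light: 1 2/3 stops darker.
Aperture: f/2.5 → f/2.8 → f/3.2 → f/3.5 → f/4 — 1 1/3 stops stopped down (darker).
Shutter speed: 0.4 → 0.5 → 0.6 → 0.8 → 1 → 1.3 → 1.6 → 2 — 2 1/3 stops slower (brighter).
Net so far: 2/3 stop darker. ISO: 250 → 320 → 400.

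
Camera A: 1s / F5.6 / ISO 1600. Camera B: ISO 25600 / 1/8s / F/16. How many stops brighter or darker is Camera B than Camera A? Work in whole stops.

Aperture: f/5.6 → f/8 → f/11 → f/16 — 3 stops stopped down (darker).
Shutter speed: 1 → 1/2 → 1/4 → 1/8 — 3 stops shorter (darker).
ISO: 1600 → 3200 → 6400 → 12800 → 25600 — 4 stops raised (brighter).
Net: −3 −3 +4 = −2 stops.

2 stops darker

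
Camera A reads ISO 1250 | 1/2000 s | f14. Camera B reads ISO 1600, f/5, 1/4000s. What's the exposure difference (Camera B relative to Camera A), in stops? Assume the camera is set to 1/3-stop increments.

Aperture: f/14 → f/13 → f/11 → f/10 → f/9 → f/8 → f/7.1 → f/6.3 → f/5.6 → f/5 — 3 stops opened up (brighter).
Shutter speed: 1/2000 → 1/2500 → 1/3200 → 1/4000 — 1 stop shorter (darker).
ISO: 1250 → 1600 — 1/3 stop raised (brighter).
Net: +3 −1 +1/3 = +2 1/3 stops.

2 1/3 stops brighter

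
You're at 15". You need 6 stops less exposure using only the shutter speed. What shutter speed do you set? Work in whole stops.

Shutter speed: 15 → 8 → 4 → 2 → 1 → 1/2 → 1/4 — 6 stops faster (darker).

1/4s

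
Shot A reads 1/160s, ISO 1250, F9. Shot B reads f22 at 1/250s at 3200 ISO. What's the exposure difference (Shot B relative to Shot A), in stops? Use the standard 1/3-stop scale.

2 stops darker

Aperture: f/9 → f/10 → f/11 → f/13 → f/14 → f/16 → f/18 → f/20 → f/22 — 2 2/3 stops stopped down (darker).
Shutter speed: 1/160 → 1/200 → 1/250 — 2/3 stop shorter (darker).
ISO: 1250 → 1600 → 2000 → 2500 → 3200 — 1 1/3 stops higher (brighter).
Net: −2 2/3 −2/3 +1 1/3 = −2 stops.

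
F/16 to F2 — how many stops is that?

f/16 → f/11 → f/8 → f/5.6 → f/4 → f/2.8 → f/2 — count the steps: 6 stops.

6 stops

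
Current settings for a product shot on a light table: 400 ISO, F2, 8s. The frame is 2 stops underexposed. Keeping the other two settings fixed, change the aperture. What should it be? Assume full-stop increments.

Underexposed by 2 stops → need 2 stops brighter.
Aperture: f/2 → f/1.4 → f/1.0.

f/1.0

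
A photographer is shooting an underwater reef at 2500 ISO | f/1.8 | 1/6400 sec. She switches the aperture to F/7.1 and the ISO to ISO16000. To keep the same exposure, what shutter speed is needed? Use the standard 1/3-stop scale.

Aperture: f/1.8 → f/2 → f/2.2 → f/2.5 → f/2.8 → f/3.2 → f/3.5 → f/4 → f/4.5 → f/5 → f/5.6 → f/6.3 → f/7.1 — 4 stops narrower (darker).
ISO: 2500 → 3200 → 4000 → 5000 → 6400 → 8000 → 10000 → 12800 → 16000 — 2 2/3 stops raised (brighter).
Net change so far: 1 1/3 stops darker. Offset with the shutter speed: 1/6400 → 1/5000 → 1/4000 → 1/3200 → 1/2500.

1/2500s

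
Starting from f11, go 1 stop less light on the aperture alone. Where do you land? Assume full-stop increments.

f/16

Aperture: f/11 → f/16 — 1 stop stopped down (darker).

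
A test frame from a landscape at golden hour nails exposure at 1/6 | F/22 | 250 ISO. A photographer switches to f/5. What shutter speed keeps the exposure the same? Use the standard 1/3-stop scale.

Aperture: f/22 → f/20 → f/18 → f/16 → f/14 → f/13 → f/11 → f/10 → f/9 → f/8 → f/7.1 → f/6.3 → f/5.6 → f/5 — 4 1/3 stops wider (brighter).
Need 4 1/3 stops darker from the shutter speed: 1/6 → 1/8 → 1/10 → 1/13 → 1/15 → 1/20 → 1/25 → 1/30 → 1/40 → 1/50 → 1/60 → 1/80 → 1/100 → 1/125.

1/125s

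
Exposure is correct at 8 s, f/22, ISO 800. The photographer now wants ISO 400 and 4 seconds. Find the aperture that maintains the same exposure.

f/11

ISO: 800 → 400 — 1 stop dropped (darker).
Shutter speed: 8 → 4 — 1 stop faster (darker).
Net change so far: 2 stops darker. Offset with the aperture: f/22 → f/16 → f/11.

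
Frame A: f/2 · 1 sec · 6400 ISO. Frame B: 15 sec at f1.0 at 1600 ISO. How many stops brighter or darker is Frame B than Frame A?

Aperture: f/2 → f/1.4 → f/1.0 — 2 stops larger aperture (brighter).
Shutter speed: 1 → 2 → 4 → 8 → 15 — 4 stops longer (brighter).
ISO: 6400 → 3200 → 1600 — 2 stops dropped (darker).
Net: +2 +4 −2 = +4 stops.

4 stops brighter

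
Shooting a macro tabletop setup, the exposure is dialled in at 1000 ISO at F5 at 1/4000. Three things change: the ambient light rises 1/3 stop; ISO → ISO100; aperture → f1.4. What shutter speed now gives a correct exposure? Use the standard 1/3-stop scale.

1/6400s

Scene light: 1/3 stop brighter.
ISO: 1000 → 800 → 640 → 500 → 400 → 320 → 250 → 200 → 160 → 125 → 100 — 3 1/3 stops lower (darker).
Aperture: f/5 → f/4.5 → f/4 → f/3.5 → f/3.2 → f/2.8 → f/2.5 → f/2.2 → f/2 → f/1.8 → f/1.6 → f/1.4 — 3 2/3 stops wider (brighter).
Net so far: 2/3 stop brighter. Shutter speed: 1/4000 → 1/5000 → 1/6400.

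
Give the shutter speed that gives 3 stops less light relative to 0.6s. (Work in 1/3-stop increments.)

1/13s

Shutter speed: 0.6 → 0.5 → 0.4 → 0.3 → 1/4 → 1/5 → 1/6 → 1/8 → 1/10 → 1/13 — 3 stops shorter (darker).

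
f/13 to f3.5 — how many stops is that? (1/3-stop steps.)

f/13 → f/11 → f/10 → f/9 → f/8 → f/7.1 → f/6.3 → f/5.6 → f/5 → f/4.5 → f/4 → f/3.5 — count the steps: 11 third-stops = 3 2/3 stops.

3 2/3 stops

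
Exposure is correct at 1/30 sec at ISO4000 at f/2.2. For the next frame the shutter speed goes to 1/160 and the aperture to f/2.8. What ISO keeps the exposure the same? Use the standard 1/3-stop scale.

ISO 32000

Shutter speed: 1/30 → 1/40 → 1/50 → 1/60 → 1/80 → 1/100 → 1/125 → 1/160 — 2 1/3 stops faster (darker).
Aperture: f/2.2 → f/2.5 → f/2.8 — 2/3 stop narrower (darker).
Net change so far: 3 stops darker. Offset with the ISO: 4000 → 5000 → 6400 → 8000 → 10000 → 12800 → 16000 → 20000 → 25600 → 32000.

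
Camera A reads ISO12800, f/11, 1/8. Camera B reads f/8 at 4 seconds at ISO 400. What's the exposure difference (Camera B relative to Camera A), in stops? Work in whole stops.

1 stop brighter

Aperture: f/11 → f/8 — 1 stop opened up (brighter).
Shutter speed: 1/8 → 1/4 → 1/2 → 1 → 2 → 4 — 5 stops longer (brighter).
ISO: 12800 → 6400 → 3200 → 1600 → 800 → 400 — 5 stops dropped (darker).
Net: +1 +5 −5 = +1 stop.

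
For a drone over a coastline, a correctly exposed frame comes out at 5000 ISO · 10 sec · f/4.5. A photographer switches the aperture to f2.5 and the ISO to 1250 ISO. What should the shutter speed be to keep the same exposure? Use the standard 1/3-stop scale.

Aperture: f/4.5 → f/4 → f/3.5 → f/3.2 → f/2.8 → f/2.5 — 1 2/3 stops larger aperture (brighter).
ISO: 5000 → 4000 → 3200 → 2500 → 2000 → 1600 → 1250 — 2 stops lower (darker).
Net change so far: 1/3 stop darker. Offset with the shutter speed: 10 → 13.

13 s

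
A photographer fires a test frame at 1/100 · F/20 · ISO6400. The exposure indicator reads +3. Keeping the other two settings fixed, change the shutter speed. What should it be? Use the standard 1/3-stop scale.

1/800s

Overexposed by 3 stops → need 3 stops darker.
Shutter speed: 1/100 → 1/125 → 1/160 → 1/200 → 1/250 → 1/320 → 1/400 → 1/500 → 1/640 → 1/800.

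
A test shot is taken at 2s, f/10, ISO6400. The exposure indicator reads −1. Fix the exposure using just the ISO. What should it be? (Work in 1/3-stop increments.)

ISO 12800

Underexposed by 1 stop → need 1 stop brighter.
ISO: 6400 → 8000 → 10000 → 12800.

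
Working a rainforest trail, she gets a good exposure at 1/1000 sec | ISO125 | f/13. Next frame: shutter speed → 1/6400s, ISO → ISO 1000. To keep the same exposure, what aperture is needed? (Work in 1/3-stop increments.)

Shutter speed: 1/1000 → 1/1250 → 1/1600 → 1/2000 → 1/2500 → 1/3200 → 1/4000 → 1/5000 → 1/6400 — 2 2/3 stops shorter (darker).
ISO: 125 → 160 → 200 → 250 → 320 → 400 → 500 → 640 → 800 → 1000 — 3 stops higher (brighter).
Net change so far: 1/3 stop brighter. Offset with the aperture: f/13 → f/14.

f/14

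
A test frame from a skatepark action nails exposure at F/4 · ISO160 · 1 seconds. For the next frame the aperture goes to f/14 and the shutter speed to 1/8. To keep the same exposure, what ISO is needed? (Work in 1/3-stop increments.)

ISO 16000

Aperture: f/4 → f/4.5 → f/5 → f/5.6 → f/6.3 → f/7.1 → f/8 → f/9 → f/10 → f/11 → f/13 → f/14 — 3 2/3 stops smaller aperture (darker).
Shutter speed: 1 → 0.8 → 0.6 → 0.5 → 0.4 → 0.3 → 1/4 → 1/5 → 1/6 → 1/8 — 3 stops faster (darker).
Net change so far: 6 2/3 stops darker. Offset with the ISO: 160 → 200 → 250 → 320 → 400 → 500 → 640 → 800 → 1000 → 1250 → 1600 → 2000 → 2500 → 3200 → 4000 → 5000 → 6400 → 8000 → 10000 → 12800 → 16000.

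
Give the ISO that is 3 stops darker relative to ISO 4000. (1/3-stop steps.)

ISO: 4000 → 3200 → 2500 → 2000 → 1600 → 1250 → 1000 → 800 → 640 → 500 — 3 stops dropped (darker).

ISO 500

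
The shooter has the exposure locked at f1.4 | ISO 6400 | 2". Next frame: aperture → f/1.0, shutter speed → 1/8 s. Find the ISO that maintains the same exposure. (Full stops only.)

ISO 51200

Aperture: f/1.4 → f/1.0 — 1 stop larger aperture (brighter).
Shutter speed: 2 → 1 → 1/2 → 1/4 → 1/8 — 4 stops shorter (darker).
Net change so far: 3 stops darker. Offset with the ISO: 6400 → 12800 → 25600 → 51200.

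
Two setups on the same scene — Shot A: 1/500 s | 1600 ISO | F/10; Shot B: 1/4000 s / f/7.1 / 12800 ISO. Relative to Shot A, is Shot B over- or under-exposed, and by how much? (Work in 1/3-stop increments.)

Aperture: f/10 → f/9 → f/8 → f/7.1 — 1 stop larger aperture (brighter).
Shutter speed: 1/500 → 1/640 → 1/800 → 1/1000 → 1/1250 → 1/1600 → 1/2000 → 1/2500 → 1/3200 → 1/4000 — 3 stops faster (darker).
ISO: 1600 → 2000 → 2500 → 3200 → 4000 → 5000 → 6400 → 8000 → 10000 → 12800 — 3 stops higher (brighter).
Net: +1 −3 +3 = +1 stop.

1 stop brighter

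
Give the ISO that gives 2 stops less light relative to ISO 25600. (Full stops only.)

ISO: 25600 → 12800 → 6400 — 2 stops dropped (darker).

ISO 6400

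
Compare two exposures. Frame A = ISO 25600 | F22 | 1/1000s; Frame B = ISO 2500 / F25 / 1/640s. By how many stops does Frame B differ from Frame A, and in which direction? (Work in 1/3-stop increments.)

Aperture: f/22 → f/25 — 1/3 stop narrower (darker).
Shutter speed: 1/1000 → 1/800 → 1/640 — 2/3 stop longer (brighter).
ISO: 25600 → 20000 → 16000 → 12800 → 10000 → 8000 → 6400 → 5000 → 4000 → 3200 → 2500 — 3 1/3 stops lower (darker).
Net: −1/3 +2/3 −3 1/3 = −3 stops.

3 stops darker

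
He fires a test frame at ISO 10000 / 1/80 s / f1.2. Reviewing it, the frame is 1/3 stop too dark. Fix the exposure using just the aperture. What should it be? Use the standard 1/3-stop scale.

Underexposed by 1/3 stop → need 1/3 stop brighter.
Aperture: f/1.2 → f/1.1.

f/1.1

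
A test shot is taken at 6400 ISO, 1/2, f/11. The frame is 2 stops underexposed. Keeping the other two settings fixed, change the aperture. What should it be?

f/5.6

Underexposed by 2 stops → need 2 stops brighter.
Aperture: f/11 → f/8 → f/5.6.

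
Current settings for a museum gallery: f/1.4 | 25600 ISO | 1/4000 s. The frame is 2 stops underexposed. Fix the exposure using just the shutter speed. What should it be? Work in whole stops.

1/1000s

Underexposed by 2 stops → need 2 stops brighter.
Shutter speed: 1/4000 → 1/2000 → 1/1000.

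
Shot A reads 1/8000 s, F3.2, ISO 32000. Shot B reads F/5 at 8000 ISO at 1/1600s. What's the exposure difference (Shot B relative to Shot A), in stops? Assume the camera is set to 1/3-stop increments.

Aperture: f/3.2 → f/3.5 → f/4 → f/4.5 → f/5 — 1 1/3 stops narrower (darker).
Shutter speed: 1/8000 → 1/6400 → 1/5000 → 1/4000 → 1/3200 → 1/2500 → 1/2000 → 1/1600 — 2 1/3 stops longer (brighter).
ISO: 32000 → 25600 → 20000 → 16000 → 12800 → 10000 → 8000 — 2 stops dropped (darker).
Net: −1 1/3 +2 1/3 −2 = −1 stop.

1 stop darker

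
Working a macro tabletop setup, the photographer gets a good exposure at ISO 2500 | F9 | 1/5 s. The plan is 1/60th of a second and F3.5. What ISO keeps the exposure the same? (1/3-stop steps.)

ISO 5000

Shutter speed: 1/5 → 1/6 → 1/8 → 1/10 → 1/13 → 1/15 → 1/20 → 1/25 → 1/30 → 1/40 → 1/50 → 1/60 — 3 2/3 stops shorter (darker).
Aperture: f/9 → f/8 → f/7.1 → f/6.3 → f/5.6 → f/5 → f/4.5 → f/4 → f/3.5 — 2 2/3 stops opened up (brighter).
Net change so far: 1 stop darker. Offset with the ISO: 2500 → 3200 → 4000 → 5000.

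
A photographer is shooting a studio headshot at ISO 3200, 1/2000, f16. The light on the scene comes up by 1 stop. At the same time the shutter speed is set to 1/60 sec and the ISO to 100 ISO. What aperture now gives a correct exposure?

f/22

Scene light: 1 stop brighter.
Shutter speed: 1/2000 → 1/1000 → 1/500 → 1/250 → 1/125 → 1/60 — 5 stops longer (brighter).
ISO: 3200 → 1600 → 800 → 400 → 200 → 100 — 5 stops lower (darker).
Net so far: 1 stop brighter. Aperture: f/16 → f/22.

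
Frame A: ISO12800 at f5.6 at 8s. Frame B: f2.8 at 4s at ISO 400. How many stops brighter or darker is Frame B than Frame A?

4 stops darker

Aperture: f/5.6 → f/4 → f/2.8 — 2 stops wider (brighter).
Shutter speed: 8 → 4 — 1 stop faster (darker).
ISO: 12800 → 6400 → 3200 → 1600 → 800 → 400 — 5 stops lower (darker).
Net: +2 −1 −5 = −4 stops.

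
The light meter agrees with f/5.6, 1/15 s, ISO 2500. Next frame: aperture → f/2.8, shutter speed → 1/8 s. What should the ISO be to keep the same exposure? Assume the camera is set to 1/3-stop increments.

Aperture: f/5.6 → f/5 → f/4.5 → f/4 → f/3.5 → f/3.2 → f/2.8 — 2 stops opened up (brighter).
Shutter speed: 1/15 → 1/13 → 1/10 → 1/8 — 1 stop slower (brighter).
Net change so far: 3 stops brighter. Offset with the ISO: 2500 → 2000 → 1600 → 1250 → 1000 → 800 → 640 → 500 → 400 → 320.

ISO 320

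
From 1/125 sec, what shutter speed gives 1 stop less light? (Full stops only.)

1/250s

Shutter speed: 1/125 → 1/250 — 1 stop faster (darker).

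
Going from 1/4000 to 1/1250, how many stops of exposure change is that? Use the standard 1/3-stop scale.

1/4000 → 1/3200 → 1/2500 → 1/2000 → 1/1600 → 1/1250 — count the steps: 5 third-stops = 1 2/3 stops.

1 2/3 stops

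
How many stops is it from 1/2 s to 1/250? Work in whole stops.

1/2 → 1/4 → 1/8 → 1/15 → 1/30 → 1/60 → 1/125 → 1/250 — count the steps: 7 stops.

7 stops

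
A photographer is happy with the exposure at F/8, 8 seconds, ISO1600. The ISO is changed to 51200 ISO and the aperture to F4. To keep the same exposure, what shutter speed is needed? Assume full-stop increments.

1/15s

ISO: 1600 → 3200 → 6400 → 12800 → 25600 → 51200 — 5 stops raised (brighter).
Aperture: f/8 → f/5.6 → f/4 — 2 stops wider (brighter).
Net change so far: 7 stops brighter. Offset with the shutter speed: 8 → 4 → 2 → 1 → 1/2 → 1/4 → 1/8 → 1/15.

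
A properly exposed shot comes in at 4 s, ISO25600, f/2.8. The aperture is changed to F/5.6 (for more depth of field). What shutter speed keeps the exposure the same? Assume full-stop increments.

15 s

Aperture: f/2.8 → f/4 → f/5.6 — 2 stops stopped down (darker).
Need 2 stops brighter from the shutter speed: 4 → 8 → 15.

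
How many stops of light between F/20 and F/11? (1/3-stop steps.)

1 2/3 stops

f/20 → f/18 → f/16 → f/14 → f/13 → f/11 — count the steps: 5 third-stops = 1 2/3 stops.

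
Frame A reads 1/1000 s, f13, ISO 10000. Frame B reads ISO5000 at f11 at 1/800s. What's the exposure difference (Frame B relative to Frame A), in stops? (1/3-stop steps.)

1/3 stop darker

Aperture: f/13 → f/11 — 1/3 stop opened up (brighter).
Shutter speed: 1/1000 → 1/800 — 1/3 stop slower (brighter).
ISO: 10000 → 8000 → 6400 → 5000 — 1 stop lower (darker).
Net: +1/3 +1/3 −1 = −1/3 stops.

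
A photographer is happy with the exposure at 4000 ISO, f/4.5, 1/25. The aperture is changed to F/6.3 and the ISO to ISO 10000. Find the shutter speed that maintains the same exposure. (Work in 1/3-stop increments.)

1/30s

Aperture: f/4.5 → f/5 → f/5.6 → f/6.3 — 1 stop stopped down (darker).
ISO: 4000 → 5000 → 6400 → 8000 → 10000 — 1 1/3 stops raised (brighter).
Net change so far: 1/3 stop brighter. Offset with the shutter speed: 1/25 → 1/30.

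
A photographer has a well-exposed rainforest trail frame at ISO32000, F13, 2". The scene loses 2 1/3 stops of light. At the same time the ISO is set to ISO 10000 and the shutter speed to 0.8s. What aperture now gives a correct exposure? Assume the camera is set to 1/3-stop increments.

Scene light: 2 1/3 stops darker.
ISO: 32000 → 25600 → 20000 → 16000 → 12800 → 10000 — 1 2/3 stops lower (darker).
Shutter speed: 2 → 1.6 → 1.3 → 1 → 0.8 — 1 1/3 stops faster (darker).
Net so far: 5 1/3 stops darker. Aperture: f/13 → f/11 → f/10 → f/9 → f/8 → f/7.1 → f/6.3 → f/5.6 → f/5 → f/4.5 → f/4 → f/3.5 → f/3.2 → f/2.8 → f/2.5 → f/2.2 → f/2.

f/2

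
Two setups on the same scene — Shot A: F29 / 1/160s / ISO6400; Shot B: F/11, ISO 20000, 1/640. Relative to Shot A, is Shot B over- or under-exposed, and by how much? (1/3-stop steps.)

2 1/3 stops brighter

Aperture: f/29 → f/25 → f/22 → f/20 → f/18 → f/16 → f/14 → f/13 → f/11 — 2 2/3 stops opened up (brighter).
Shutter speed: 1/160 → 1/200 → 1/250 → 1/320 → 1/400 → 1/500 → 1/640 — 2 stops faster (darker).
ISO: 6400 → 8000 → 10000 → 12800 → 16000 → 20000 — 1 2/3 stops higher (brighter).
Net: +2 2/3 −2 +1 2/3 = +2 1/3 stops.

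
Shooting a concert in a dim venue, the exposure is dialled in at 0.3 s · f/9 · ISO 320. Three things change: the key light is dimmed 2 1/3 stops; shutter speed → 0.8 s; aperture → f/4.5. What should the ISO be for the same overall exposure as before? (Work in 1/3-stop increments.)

Scene light: 2 1/3 stops darker.
Shutter speed: 0.3 → 0.4 → 0.5 → 0.6 → 0.8 — 1 1/3 stops longer (brighter).
Aperture: f/9 → f/8 → f/7.1 → f/6.3 → f/5.6 → f/5 → f/4.5 — 2 stops opened up (brighter).
Net so far: 1 stop brighter. ISO: 320 → 250 → 200 → 160.

ISO 160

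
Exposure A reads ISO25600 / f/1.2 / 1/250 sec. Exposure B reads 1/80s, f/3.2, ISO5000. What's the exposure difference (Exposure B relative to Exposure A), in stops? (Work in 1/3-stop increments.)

3 1/3 stops darker

Aperture: f/1.2 → f/1.4 → f/1.6 → f/1.8 → f/2 → f/2.2 → f/2.5 → f/2.8 → f/3.2 — 2 2/3 stops smaller aperture (darker).
Shutter speed: 1/250 → 1/200 → 1/160 → 1/125 → 1/100 → 1/80 — 1 2/3 stops longer (brighter).
ISO: 25600 → 20000 → 16000 → 12800 → 10000 → 8000 → 6400 → 5000 — 2 1/3 stops dropped (darker).
Net: −2 2/3 +1 2/3 −2 1/3 = −3 1/3 stops.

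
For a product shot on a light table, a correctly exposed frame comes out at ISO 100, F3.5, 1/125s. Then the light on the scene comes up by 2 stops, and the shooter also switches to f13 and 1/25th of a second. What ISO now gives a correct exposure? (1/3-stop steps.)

ISO 64

Scene light: 2 stops brighter.
Aperture: f/3.5 → f/4 → f/4.5 → f/5 → f/5.6 → f/6.3 → f/7.1 → f/8 → f/9 → f/10 → f/11 → f/13 — 3 2/3 stops stopped down (darker).
Shutter speed: 1/125 → 1/100 → 1/80 → 1/60 → 1/50 → 1/40 → 1/30 → 1/25 — 2 1/3 stops longer (brighter).
Net so far: 2/3 stop brighter. ISO: 100 → 80 → 64.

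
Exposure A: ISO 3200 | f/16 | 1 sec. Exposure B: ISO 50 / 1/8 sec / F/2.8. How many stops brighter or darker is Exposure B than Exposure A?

Aperture: f/16 → f/11 → f/8 → f/5.6 → f/4 → f/2.8 — 5 stops wider (brighter).
Shutter speed: 1 → 1/2 → 1/4 → 1/8 — 3 stops shorter (darker).
ISO: 3200 → 1600 → 800 → 400 → 200 → 100 → 50 — 6 stops lower (darker).
Net: +5 −3 −6 = −4 stops.

4 stops darker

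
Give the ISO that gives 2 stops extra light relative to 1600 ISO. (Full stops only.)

ISO: 1600 → 3200 → 6400 — 2 stops raised (brighter).

ISO 6400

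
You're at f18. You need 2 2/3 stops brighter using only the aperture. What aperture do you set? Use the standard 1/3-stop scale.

Aperture: f/18 → f/16 → f/14 → f/13 → f/11 → f/10 → f/9 → f/8 → f/7.1 — 2 2/3 stops larger aperture (brighter).

f/7.1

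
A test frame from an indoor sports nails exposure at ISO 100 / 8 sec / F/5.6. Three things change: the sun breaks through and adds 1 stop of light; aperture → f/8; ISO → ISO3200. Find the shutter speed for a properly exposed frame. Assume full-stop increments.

Scene light: 1 stop brighter.
Aperture: f/5.6 → f/8 — 1 stop narrower (darker).
ISO: 100 → 200 → 400 → 800 → 1600 → 3200 — 5 stops raised (brighter).
Net so far: 5 stops brighter. Shutter speed: 8 → 4 → 2 → 1 → 1/2 → 1/4.

1/4s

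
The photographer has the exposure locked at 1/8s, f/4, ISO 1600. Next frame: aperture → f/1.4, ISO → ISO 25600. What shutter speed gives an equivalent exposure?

Aperture: f/4 → f/2.8 → f/2 → f/1.4 — 3 stops larger aperture (brighter).
ISO: 1600 → 3200 → 6400 → 12800 → 25600 — 4 stops raised (brighter).
Net change so far: 7 stops brighter. Offset with the shutter speed: 1/8 → 1/15 → 1/30 → 1/60 → 1/125 → 1/250 → 1/500 → 1/1000.

1/1000s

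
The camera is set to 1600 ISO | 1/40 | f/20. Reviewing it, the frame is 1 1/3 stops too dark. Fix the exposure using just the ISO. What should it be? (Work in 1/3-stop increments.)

Underexposed by 1 1/3 stops → need 1 1/3 stops brighter.
ISO: 1600 → 2000 → 2500 → 3200 → 4000.

ISO 4000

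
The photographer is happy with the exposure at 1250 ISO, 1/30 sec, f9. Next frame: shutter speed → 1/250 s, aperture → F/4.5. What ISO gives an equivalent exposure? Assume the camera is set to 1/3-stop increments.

Shutter speed: 1/30 → 1/40 → 1/50 → 1/60 → 1/80 → 1/100 → 1/125 → 1/160 → 1/200 → 1/250 — 3 stops shorter (darker).
Aperture: f/9 → f/8 → f/7.1 → f/6.3 → f/5.6 → f/5 → f/4.5 — 2 stops opened up (brighter).
Net change so far: 1 stop darker. Offset with the ISO: 1250 → 1600 → 2000 → 2500.

ISO 2500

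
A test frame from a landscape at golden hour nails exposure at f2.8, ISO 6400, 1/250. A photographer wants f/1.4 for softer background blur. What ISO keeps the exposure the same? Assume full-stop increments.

Aperture: f/2.8 → f/2 → f/1.4 — 2 stops larger aperture (brighter).
Need 2 stops darker from the ISO: 6400 → 3200 → 1600.

ISO 1600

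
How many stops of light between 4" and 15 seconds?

4 → 8 → 15 — count the steps: 2 stops.

2 stops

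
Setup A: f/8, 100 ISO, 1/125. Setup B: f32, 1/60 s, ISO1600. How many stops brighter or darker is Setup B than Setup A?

Aperture: f/8 → f/11 → f/16 → f/22 → f/32 — 4 stops smaller aperture (darker).
Shutter speed: 1/125 → 1/60 — 1 stop slower (brighter).
ISO: 100 → 200 → 400 → 800 → 1600 — 4 stops higher (brighter).
Net: −4 +1 +4 = +1 stop.

1 stop brighter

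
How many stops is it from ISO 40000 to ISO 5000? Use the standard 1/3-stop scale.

40000 → 32000 → 25600 → 20000 → 16000 → 12800 → 10000 → 8000 → 6400 → 5000 — count the steps: 9 third-stops = 3 stops.

3 stops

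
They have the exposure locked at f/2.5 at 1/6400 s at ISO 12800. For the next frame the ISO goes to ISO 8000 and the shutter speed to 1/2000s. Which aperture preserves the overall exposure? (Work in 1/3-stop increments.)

f/3.5

ISO: 12800 → 10000 → 8000 — 2/3 stop dropped (darker).
Shutter speed: 1/6400 → 1/5000 → 1/4000 → 1/3200 → 1/2500 → 1/2000 — 1 2/3 stops longer (brighter).
Net change so far: 1 stop brighter. Offset with the aperture: f/2.5 → f/2.8 → f/3.2 → f/3.5.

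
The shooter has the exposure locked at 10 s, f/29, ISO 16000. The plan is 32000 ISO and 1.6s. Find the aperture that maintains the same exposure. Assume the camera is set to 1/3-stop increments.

ISO: 16000 → 20000 → 25600 → 32000 — 1 stop raised (brighter).
Shutter speed: 10 → 8 → 6 → 5 → 4 → 3.2 → 2.5 → 2 → 1.6 — 2 2/3 stops shorter (darker).
Net change so far: 1 2/3 stops darker. Offset with the aperture: f/29 → f/25 → f/22 → f/20 → f/18 → f/16.

f/16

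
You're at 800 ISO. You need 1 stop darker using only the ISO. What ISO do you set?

ISO: 800 → 400 — 1 stop lower (darker).

ISO 400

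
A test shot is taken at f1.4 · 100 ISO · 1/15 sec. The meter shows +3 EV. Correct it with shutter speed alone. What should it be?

Overexposed by 3 stops → need 3 stops darker.
Shutter speed: 1/15 → 1/30 → 1/60 → 1/125.

1/125s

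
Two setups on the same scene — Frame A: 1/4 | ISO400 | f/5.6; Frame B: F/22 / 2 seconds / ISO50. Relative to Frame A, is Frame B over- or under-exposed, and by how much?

Aperture: f/5.6 → f/8 → f/11 → f/16 → f/22 — 4 stops stopped down (darker).
Shutter speed: 1/4 → 1/2 → 1 → 2 — 3 stops longer (brighter).
ISO: 400 → 200 → 100 → 50 — 3 stops lower (darker).
Net: −4 +3 −3 = −4 stops.

4 stops darker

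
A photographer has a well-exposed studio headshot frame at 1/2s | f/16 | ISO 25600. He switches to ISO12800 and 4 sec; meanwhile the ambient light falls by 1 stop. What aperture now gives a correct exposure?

f/22

Scene light: 1 stop darker.
ISO: 25600 → 12800 — 1 stop lower (darker).
Shutter speed: 1/2 → 1 → 2 → 4 — 3 stops slower (brighter).
Net so far: 1 stop brighter. Aperture: f/16 → f/22.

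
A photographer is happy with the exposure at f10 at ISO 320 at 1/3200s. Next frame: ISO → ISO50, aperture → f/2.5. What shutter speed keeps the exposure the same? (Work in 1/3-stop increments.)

1/8000s

ISO: 320 → 250 → 200 → 160 → 125 → 100 → 80 → 64 → 50 — 2 2/3 stops lower (darker).
Aperture: f/10 → f/9 → f/8 → f/7.1 → f/6.3 → f/5.6 → f/5 → f/4.5 → f/4 → f/3.5 → f/3.2 → f/2.8 → f/2.5 — 4 stops larger aperture (brighter).
Net change so far: 1 1/3 stops brighter. Offset with the shutter speed: 1/3200 → 1/4000 → 1/5000 → 1/6400 → 1/8000.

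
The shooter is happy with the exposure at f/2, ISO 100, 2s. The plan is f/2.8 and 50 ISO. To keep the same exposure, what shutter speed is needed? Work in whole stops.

Aperture: f/2 → f/2.8 — 1 stop smaller aperture (darker).
ISO: 100 → 50 — 1 stop lower (darker).
Net change so far: 2 stops darker. Offset with the shutter speed: 2 → 4 → 8.

8 s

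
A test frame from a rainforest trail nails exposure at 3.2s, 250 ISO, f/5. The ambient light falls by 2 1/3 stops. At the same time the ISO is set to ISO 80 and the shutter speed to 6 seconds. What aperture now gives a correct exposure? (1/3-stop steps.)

Scene light: 2 1/3 stops darker.
ISO: 250 → 200 → 160 → 125 → 100 → 80 — 1 2/3 stops lower (darker).
Shutter speed: 3.2 → 4 → 5 → 6 — 1 stop longer (brighter).
Net so far: 3 stops darker. Aperture: f/5 → f/4.5 → f/4 → f/3.5 → f/3.2 → f/2.8 → f/2.5 → f/2.2 → f/2 → f/1.8.

f/1.8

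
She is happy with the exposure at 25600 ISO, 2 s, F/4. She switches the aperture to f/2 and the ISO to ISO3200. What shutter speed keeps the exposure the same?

4 s

Aperture: f/4 → f/2.8 → f/2 — 2 stops wider (brighter).
ISO: 25600 → 12800 → 6400 → 3200 — 3 stops lower (darker).
Net change so far: 1 stop darker. Offset with the shutter speed: 2 → 4.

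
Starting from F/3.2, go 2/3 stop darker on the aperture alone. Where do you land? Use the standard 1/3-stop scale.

Aperture: f/3.2 → f/3.5 → f/4 — 2/3 stop narrower (darker).

f/4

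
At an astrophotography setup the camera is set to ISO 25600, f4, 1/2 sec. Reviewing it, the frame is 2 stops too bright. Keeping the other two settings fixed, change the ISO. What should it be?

ISO 6400

Overexposed by 2 stops → need 2 stops darker.
ISO: 25600 → 12800 → 6400.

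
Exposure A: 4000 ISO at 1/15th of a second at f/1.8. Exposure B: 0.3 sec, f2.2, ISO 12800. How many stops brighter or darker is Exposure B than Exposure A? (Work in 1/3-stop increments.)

Aperture: f/1.8 → f/2 → f/2.2 — 2/3 stop stopped down (darker).
Shutter speed: 1/15 → 1/13 → 1/10 → 1/8 → 1/6 → 1/5 → 1/4 → 0.3 — 2 1/3 stops longer (brighter).
ISO: 4000 → 5000 → 6400 → 8000 → 10000 → 12800 — 1 2/3 stops higher (brighter).
Net: −2/3 +2 1/3 +1 2/3 = +3 1/3 stops.

3 1/3 stops brighter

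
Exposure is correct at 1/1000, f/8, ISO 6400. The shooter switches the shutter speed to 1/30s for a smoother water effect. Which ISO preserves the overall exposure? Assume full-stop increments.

ISO 200

Shutter speed: 1/1000 → 1/500 → 1/250 → 1/125 → 1/60 → 1/30 — 5 stops slower (brighter).
Need 5 stops darker from the ISO: 6400 → 3200 → 1600 → 800 → 400 → 200.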